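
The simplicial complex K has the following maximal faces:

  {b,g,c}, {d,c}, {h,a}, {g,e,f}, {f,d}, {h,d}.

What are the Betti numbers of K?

b_0 = 1, b_1 = 1, b_2 = 0.

Fix the vertex order a < b < c < d < e < f < g < h and write every simplex with vertices in increasing order. Then dim K = 2 and the simplices of K are:

  0-simplices (8): a, b, c, d, e, f, g, h
  1-simplices (10): ah, bc, bg, cd, cg, df, dh, ef, eg, fg
  2-simplices (2): bcg, efg

giving chain groups C_0 ≅ Z^8, C_1 ≅ Z^10, C_2 ≅ Z^2.

∂_1: C_1 → C_0 sends each edge [p,q] (with p < q) to q − p. For instance
  ∂ah = h − a.
The 8×10 boundary matrix has rank 7 and Smith normal form diag(1,1,1,1,1,1,1).

Boundary ∂_2: C_2 → C_1 maps a triangle to the signed sum of its edges. For instance
  ∂bcg = cg − bg + bc,
  ∂efg = fg − eg + ef.
The 10×2 boundary matrix has rank 2 and Smith normal form diag(1,1).

From H_k ≅ ker(∂_k) / im(∂_{k+1}) we obtain:

  H_0: rank C_0 − rank ∂_1 = 8 − 7 = 1, and the invariant factors of ∂_1 are all 1, so H_0 = Z.
  H_1: rank ker ∂_1 − rank ∂_2 = (10 − 7) − 2 = 1, and the invariant factors of ∂_2 are all 1, so H_1 = Z.
  H_2: rank ker ∂_2 − rank ∂_3 = (2 − 2) − 0 = 0, and there is no ∂_3, so H_2 = 0.

As a check, the Euler characteristic is 8 − 10 + 2 = 0, which agrees with 1 − 1 + 0 = 0.

Hence the Betti numbers are b_0 = 1, b_1 = 1, b_2 = 0.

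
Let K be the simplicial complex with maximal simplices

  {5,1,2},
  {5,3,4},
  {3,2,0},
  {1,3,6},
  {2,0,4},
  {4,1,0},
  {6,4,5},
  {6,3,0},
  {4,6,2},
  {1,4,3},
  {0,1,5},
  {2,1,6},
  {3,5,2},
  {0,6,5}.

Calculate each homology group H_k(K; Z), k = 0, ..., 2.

K has 7 vertices, 21 edges, 14 triangles.
rank ∂_0 = 0, rank ∂_1 = 6 ⇒ b_0 = 7 − 0 − 6 = 1; all invariant factors of ∂_1 are 1 so no torsion. So H_0 = Z.
rank ∂_1 = 6, rank ∂_2 = 13 ⇒ b_1 = 21 − 6 − 13 = 2; all invariant factors of ∂_2 are 1 so no torsion. So H_1 = Z^2.
rank ∂_2 = 13, rank ∂_3 = 0 ⇒ b_2 = 14 − 13 − 0 = 1. So H_2 = Z.

H_0 = Z,  H_1 = Z^2,  H_2 = Z.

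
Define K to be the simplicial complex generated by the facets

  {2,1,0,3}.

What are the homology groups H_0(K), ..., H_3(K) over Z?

H_0 ≅ Z,  H_1 = 0,  H_2 = 0,  H_3 = 0.

Take the total order 0 < 1 < 2 < 3 on the vertex set. Then K (dimension 3) consists of the simplices:

  0-simplices (4): [0], [1], [2], [3]
  1-simplices (6): [0,1], [0,2], [0,3], [1,2], [1,3], [2,3]
  2-simplices (4): [0,1,2], [0,1,3], [0,2,3], [1,2,3]
  3-simplices (1): [0,1,2,3]

so the chain groups are C_0 ≅ Z^4, C_1 ≅ Z^6, C_2 ≅ Z^4, C_3 ≅ Z^1.

The boundary map ∂_1: C_1 → C_0 sends each edge [p,q] (with p < q) to q − p. For instance
  ∂[1,3] = [3] − [1].
The 4×6 boundary matrix has rank 3 and Smith normal form diag(1,1,1).

The boundary map ∂_2: C_2 → C_1 acts by ∂[p,q,r] = [q,r] − [p,r] + [p,q]. For instance
  ∂[0,2,3] = [2,3] − [0,3] + [0,2],
  ∂[1,2,3] = [2,3] − [1,3] + [1,2].
This gives a 6×4 integer matrix of rank 3; reducing to Smith normal form yields diagonal entries (1,1,1).

The boundary map ∂_3: C_3 → C_2 sends each 3-simplex σ to the alternating sum Σ_i (−1)^i (σ with its i-th vertex removed). For instance
  ∂[0,1,2,3] = [1,2,3] − [0,2,3] + [0,1,3] − [0,1,2].
This gives a 4×1 integer matrix of rank 1; reducing to Smith normal form yields diagonal entries (1).

Now H_k = ker ∂_k / im ∂_{k+1}, so:

  H_0: rank C_0 − rank ∂_1 = 4 − 3 = 1, and the invariant factors of ∂_1 are all 1, so H_0 = Z.
  H_1: rank ker ∂_1 − rank ∂_2 = (6 − 3) − 3 = 0, and the invariant factors of ∂_2 are all 1, so H_1 = 0.
  H_2: rank ker ∂_2 − rank ∂_3 = (4 − 3) − 1 = 0, and the invariant factors of ∂_3 are all 1, so H_2 = 0.
  H_3: rank ker ∂_3 − rank ∂_4 = (1 − 1) − 0 = 0, and there is no ∂_4, so H_3 = 0.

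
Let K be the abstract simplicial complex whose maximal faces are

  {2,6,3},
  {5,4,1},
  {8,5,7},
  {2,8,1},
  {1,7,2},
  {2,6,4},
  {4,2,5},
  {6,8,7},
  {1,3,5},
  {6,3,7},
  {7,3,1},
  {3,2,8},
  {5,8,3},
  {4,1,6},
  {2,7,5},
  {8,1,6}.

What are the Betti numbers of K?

b_0 = 1, b_1 = 2, b_2 = 1.

Take the total order 1 < 2 < 3 < 4 < 5 < 6 < 7 < 8 on the vertex set. Then K (dimension 2) consists of the simplices:

  0-simplices (8): [1], [2], [3], [4], [5], [6], [7], [8]
  1-simplices (24): (24 of them)
  2-simplices (16): [1,2,7], [1,2,8], [1,3,5], [1,3,7], [1,4,5], [1,4,6], [1,6,8], [2,3,6], [2,3,8], [2,4,5], [2,4,6], [2,5,7], [3,5,8], [3,6,7], [5,7,8], [6,7,8]

Hence C_0 ≅ Z^8, C_1 ≅ Z^24, C_2 ≅ Z^16.

Boundary ∂_1: C_1 → C_0 maps an edge to its endpoints' difference, ∂[p,q] = q − p. For instance
  ∂[3,6] = [6] − [3].
The resulting 8×24 matrix has rank 7, and its Smith normal form has invariant factors (1,1,1,1,1,1,1).

The boundary map ∂_2: C_2 → C_1 acts by ∂[p,q,r] = [q,r] − [p,r] + [p,q]. For instance
  ∂[2,4,5] = [4,5] − [2,5] + [2,4],
  ∂[1,4,6] = [4,6] − [1,6] + [1,4].
The resulting 24×16 matrix has rank 15, and its Smith normal form has invariant factors (1,1,1,1,1,1,1,1,1,1,1,1,1,1,1).

Reading off H_k = ker ∂_k / im ∂_{k+1}:

  H_0: rank C_0 − rank ∂_1 = 8 − 7 = 1, and the invariant factors of ∂_1 are all 1, so H_0 ≅ Z.
  H_1: rank ker ∂_1 − rank ∂_2 = (24 − 7) − 15 = 2, and the invariant factors of ∂_2 are all 1, so H_1 ≅ Z^2.
  H_2: rank ker ∂_2 − rank ∂_3 = (16 − 15) − 0 = 1, and there is no ∂_3, so H_2 ≅ Z.

(K is a triangulation of the torus T^2.)

Hence the Betti numbers are b_0 = 1, b_1 = 2, b_2 = 1.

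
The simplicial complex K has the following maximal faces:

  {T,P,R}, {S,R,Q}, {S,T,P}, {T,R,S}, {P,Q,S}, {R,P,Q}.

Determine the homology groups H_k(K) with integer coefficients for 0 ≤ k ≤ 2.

We work with the vertex ordering P < Q < R < S < T. The simplices of K, each written with vertices in increasing order, are:

  0-simplices (5): P, Q, R, S, T
  1-simplices (9): PQ, PR, PS, PT, QR, QS, RS, RT, ST
  2-simplices (6): PQR, PQS, PRT, PST, QRS, RST

so the chain groups are C_0 ≅ Z^5, C_1 ≅ Z^9, C_2 ≅ Z^6.

∂_1: C_1 → C_0 is given by ∂[p,q] = [q] − [p]. For instance
  ∂ST = T − S.
This gives a 5×9 integer matrix of rank 4; reducing to Smith normal form yields diagonal entries (1,1,1,1).

Boundary ∂_2: C_2 → C_1 maps a triangle to the signed sum of its edges. For instance
  ∂PST = ST − PT + PS,
  ∂PQR = QR − PR + PQ.
This gives a 9×6 integer matrix of rank 5; reducing to Smith normal form yields diagonal entries (1,1,1,1,1).

From H_k ≅ ker(∂_k) / im(∂_{k+1}) we obtain:

  H_0: rank C_0 − rank ∂_1 = 5 − 4 = 1, and the invariant factors of ∂_1 are all 1, so H_0 = Z.
  H_1: rank ker ∂_1 − rank ∂_2 = (9 − 4) − 5 = 0, and the invariant factors of ∂_2 are all 1, so H_1 = 0.
  H_2: rank ker ∂_2 − rank ∂_3 = (6 − 5) − 0 = 1, and there is no ∂_3, so H_2 = Z.

(K is a triangulation of the 2-sphere S^2.)

H_0 = Z,  H_1 = 0,  H_2 = Z.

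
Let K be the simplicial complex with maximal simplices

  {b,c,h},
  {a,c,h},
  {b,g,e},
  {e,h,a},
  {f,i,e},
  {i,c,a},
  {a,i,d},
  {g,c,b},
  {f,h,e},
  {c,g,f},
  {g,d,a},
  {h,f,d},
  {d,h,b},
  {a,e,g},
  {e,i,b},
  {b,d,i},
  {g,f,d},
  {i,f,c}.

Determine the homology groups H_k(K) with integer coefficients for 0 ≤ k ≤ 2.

Fix the vertex order a < b < c < d < e < f < g < h < i and write every simplex with vertices in increasing order. Then dim K = 2 and the simplices of K are:

  0-simplices (9): a, b, c, d, e, f, g, h, i
  1-simplices (27): ac, ad, ae, ag, ah, ai, bc, bd, be, bg, bh, bi, cf, cg, ch, ci, df, dg, dh, di, ef, eg, eh, ei, fg, fh, fi
  2-simplices (18): ach, aci, adg, adi, aeg, aeh, bcg, bch, bdh, bdi, beg, bei, cfg, cfi, dfg, dfh, efh, efi

giving chain groups C_0 ≅ Z^9, C_1 ≅ Z^27, C_2 ≅ Z^18.

∂_1: C_1 → C_0 is given by ∂[p,q] = [q] − [p]. For instance
  ∂cf = f − c.
This gives a 9×27 integer matrix of rank 8; reducing to Smith normal form yields diagonal entries (1,1,1,1,1,1,1,1).

∂_2: C_2 → C_1 sends each 2-simplex [p,q,r] to [q,r] − [p,r] + [p,q]. For instance
  ∂ach = ch − ah + ac,
  ∂bdh = dh − bh + bd.
As a 27×18 matrix over Z this has rank 17, with invariant factors (1,1,1,1,1,1,1,1,1,1,1,1,1,1,1,1,1).

Reading off H_k = ker ∂_k / im ∂_{k+1}:

  H_0: rank C_0 − rank ∂_1 = 9 − 8 = 1, and the invariant factors of ∂_1 are all 1, so H_0 ≅ Z.
  H_1: rank ker ∂_1 − rank ∂_2 = (27 − 8) − 17 = 2, and the invariant factors of ∂_2 are all 1, so H_1 ≅ Z^2.
  H_2: rank ker ∂_2 − rank ∂_3 = (18 − 17) − 0 = 1, and there is no ∂_3, so H_2 ≅ Z.

H_0 = Z,  H_1 = Z^2,  H_2 = Z.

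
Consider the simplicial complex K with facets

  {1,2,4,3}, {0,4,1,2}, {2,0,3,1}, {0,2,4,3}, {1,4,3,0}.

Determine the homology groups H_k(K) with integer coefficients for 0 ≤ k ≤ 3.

Order the vertices as 0 < 1 < 2 < 3 < 4. Listing each simplex with vertices in this order, K has dimension 3 with simplices:

  0-simplices (5): [0], [1], [2], [3], [4]
  1-simplices (10): [0,1], [0,2], [0,3], [0,4], [1,2], [1,3], [1,4], [2,3], [2,4], [3,4]
  2-simplices (10): [0,1,2], [0,1,3], [0,1,4], [0,2,3], [0,2,4], [0,3,4], [1,2,3], [1,2,4], [1,3,4], [2,3,4]
  3-simplices (5): [0,1,2,3], [0,1,2,4], [0,1,3,4], [0,2,3,4], [1,2,3,4]

so the chain groups are C_0 ≅ Z^5, C_1 ≅ Z^10, C_2 ≅ Z^10, C_3 ≅ Z^5.

Boundary ∂_1: C_1 → C_0 sends each edge [p,q] (with p < q) to q − p.
As a 5×10 matrix over Z this has rank 4, with invariant factors (1,1,1,1).

The boundary map ∂_2: C_2 → C_1 acts by ∂[p,q,r] = [q,r] − [p,r] + [p,q]. For instance
  ∂[1,2,3] = [2,3] − [1,3] + [1,2],
  ∂[0,3,4] = [3,4] − [0,4] + [0,3].
The resulting 10×10 matrix has rank 6, and its Smith normal form has invariant factors (1,1,1,1,1,1).

Boundary ∂_3: C_3 → C_2 sends each 3-simplex σ to the alternating sum Σ_i (−1)^i (σ with its i-th vertex removed). For instance
  ∂[0,1,2,4] = [1,2,4] − [0,2,4] + [0,1,4] − [0,1,2],
  ∂[1,2,3,4] = [2,3,4] − [1,3,4] + [1,2,4] − [1,2,3].
This gives a 10×5 integer matrix of rank 4; reducing to Smith normal form yields diagonal entries (1,1,1,1).

Now H_k = ker ∂_k / im ∂_{k+1}, so:

  H_0: rank C_0 − rank ∂_1 = 5 − 4 = 1, and the invariant factors of ∂_1 are all 1, so H_0 ≅ Z.
  H_1: rank ker ∂_1 − rank ∂_2 = (10 − 4) − 6 = 0, and the invariant factors of ∂_2 are all 1, so H_1 ≅ 0.
  H_2: rank ker ∂_2 − rank ∂_3 = (10 − 6) − 4 = 0, and the invariant factors of ∂_3 are all 1, so H_2 ≅ 0.
  H_3: rank ker ∂_3 − rank ∂_4 = (5 − 4) − 0 = 1, and there is no ∂_4, so H_3 ≅ Z.

As a check, the Euler characteristic is 5 − 10 + 10 − 5 = 0, which agrees with 1 − 0 + 0 − 1 = 0.
(K is a triangulation of the 3-sphere S^3.)

H_0 ≅ Z,  H_1 = 0,  H_2 = 0,  H_3 ≅ Z.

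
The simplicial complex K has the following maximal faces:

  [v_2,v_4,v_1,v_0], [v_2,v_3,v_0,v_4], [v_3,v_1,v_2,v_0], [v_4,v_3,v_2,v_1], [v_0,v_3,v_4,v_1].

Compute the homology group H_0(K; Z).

H_0 ≅ Z.

Fix the vertex order v_0 < v_1 < v_2 < v_3 < v_4 and write every simplex with vertices in increasing order. Then dim K = 3 and the simplices of K are:

  0-simplices (5): [v_0], [v_1], [v_2], [v_3], [v_4]
  1-simplices (10): [v_0,v_1], [v_0,v_2], [v_0,v_3], [v_0,v_4], [v_1,v_2], [v_1,v_3], [v_1,v_4], [v_2,v_3], [v_2,v_4], [v_3,v_4]
  2-simplices (10): [v_0,v_1,v_2], [v_0,v_1,v_3], [v_0,v_1,v_4], [v_0,v_2,v_3], [v_0,v_2,v_4], [v_0,v_3,v_4], [v_1,v_2,v_3], [v_1,v_2,v_4], [v_1,v_3,v_4], [v_2,v_3,v_4]
  3-simplices (5): [v_0,v_1,v_2,v_3], [v_0,v_1,v_2,v_4], [v_0,v_1,v_3,v_4], [v_0,v_2,v_3,v_4], [v_1,v_2,v_3,v_4]

so the chain groups are C_0 ≅ Z^5, C_1 ≅ Z^10, C_2 ≅ Z^10, C_3 ≅ Z^5.

∂_1: C_1 → C_0 is given by ∂[p,q] = [q] − [p]. For instance
  ∂[v_0,v_3] = [v_3] − [v_0].
As a 5×10 matrix over Z this has rank 4, with invariant factors (1,1,1,1).

Boundary ∂_2: C_2 → C_1 maps a triangle to the signed sum of its edges. For instance
  ∂[v_0,v_3,v_4] = [v_3,v_4] − [v_0,v_4] + [v_0,v_3],
  ∂[v_0,v_1,v_4] = [v_1,v_4] − [v_0,v_4] + [v_0,v_1].
As a 10×10 matrix over Z this has rank 6, with invariant factors (1,1,1,1,1,1).

Boundary ∂_3: C_3 → C_2 sends each 3-simplex σ to the alternating sum Σ_i (−1)^i (σ with its i-th vertex removed). For instance
  ∂[v_0,v_2,v_3,v_4] = [v_2,v_3,v_4] − [v_0,v_3,v_4] + [v_0,v_2,v_4] − [v_0,v_2,v_3],
  ∂[v_0,v_1,v_2,v_4] = [v_1,v_2,v_4] − [v_0,v_2,v_4] + [v_0,v_1,v_4] − [v_0,v_1,v_2].
This gives a 10×5 integer matrix of rank 4; reducing to Smith normal form yields diagonal entries (1,1,1,1).

Computing H_k = (kernel of ∂_k) / (image of ∂_{k+1}):

  H_0: rank C_0 − rank ∂_1 = 5 − 4 = 1, and the invariant factors of ∂_1 are all 1, so H_0 = Z.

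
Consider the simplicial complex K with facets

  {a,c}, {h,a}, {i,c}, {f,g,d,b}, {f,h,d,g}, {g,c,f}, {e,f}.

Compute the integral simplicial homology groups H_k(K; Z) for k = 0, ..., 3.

K has 9 vertices, 15 edges, 8 triangles, 2 3-simplices.
rank ∂_0 = 0, rank ∂_1 = 8 ⇒ b_0 = 9 − 0 − 8 = 1; all invariant factors of ∂_1 are 1 so no torsion. So H_0 = Z.
rank ∂_1 = 8, rank ∂_2 = 6 ⇒ b_1 = 15 − 8 − 6 = 1; all invariant factors of ∂_2 are 1 so no torsion. So H_1 = Z.
rank ∂_2 = 6, rank ∂_3 = 2 ⇒ b_2 = 8 − 6 − 2 = 0; all invariant factors of ∂_3 are 1 so no torsion. So H_2 = 0.
rank ∂_3 = 2, rank ∂_4 = 0 ⇒ b_3 = 2 − 2 − 0 = 0. So H_3 = 0.

H_0 ≅ Z,  H_1 ≅ Z,  H_2 = 0,  H_3 = 0.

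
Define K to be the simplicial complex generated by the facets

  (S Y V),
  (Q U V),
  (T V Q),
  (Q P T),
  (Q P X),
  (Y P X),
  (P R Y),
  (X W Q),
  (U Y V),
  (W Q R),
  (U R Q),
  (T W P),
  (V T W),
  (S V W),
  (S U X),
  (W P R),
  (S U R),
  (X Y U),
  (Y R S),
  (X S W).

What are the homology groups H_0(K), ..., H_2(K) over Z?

H_0 ≅ Z,  H_1 ≅ Z ⊕ Z/2,  H_2 = 0.

Fix the vertex order P < Q < R < S < T < U < V < W < X < Y and write every simplex with vertices in increasing order. Then dim K = 2 and the simplices of K are:

  0-simplices (10): P, Q, R, S, T, U, V, W, X, Y
  1-simplices (30): PQ, PR, PT, PW, PX, PY, QR, QT, QU, QV, QW, QX, RS, RU, RW, RY, SU, SV, SW, SX, SY, TV, TW, UV, UX, UY, VW, VY, WX, XY
  2-simplices (20): PQT, PQX, PRW, PRY, PTW, PXY, QRU, QRW, QTV, QUV, QWX, RSU, RSY, SUX, SVW, SVY, SWX, TVW, UVY, UXY

giving chain groups C_0 ≅ Z^10, C_1 ≅ Z^30, C_2 ≅ Z^20.

Boundary ∂_1: C_1 → C_0 is given by ∂[p,q] = [q] − [p]. For instance
  ∂PR = R − P.
As a 10×30 matrix over Z this has rank 9, with invariant factors (1,1,1,1,1,1,1,1,1).

Boundary ∂_2: C_2 → C_1 sends each 2-simplex [p,q,r] to [q,r] − [p,r] + [p,q]. For instance
  ∂RSY = SY − RY + RS,
  ∂UVY = VY − UY + UV.
The resulting 30×20 matrix has rank 20, and its Smith normal form has invariant factors (1,1,1,1,1,1,1,1,1,1,1,1,1,1,1,1,1,1,1,2).

From H_k ≅ ker(∂_k) / im(∂_{k+1}) we obtain:

  H_0: rank C_0 − rank ∂_1 = 10 − 9 = 1, and the invariant factors of ∂_1 are all 1, so H_0 = Z.
  H_1: rank ker ∂_1 − rank ∂_2 = (30 − 9) − 20 = 1, and ∂_2 has invariant factor 2 > 1, so H_1 = Z ⊕ Z/2.
  H_2: rank ker ∂_2 − rank ∂_3 = (20 − 20) − 0 = 0, and there is no ∂_3, so H_2 = 0.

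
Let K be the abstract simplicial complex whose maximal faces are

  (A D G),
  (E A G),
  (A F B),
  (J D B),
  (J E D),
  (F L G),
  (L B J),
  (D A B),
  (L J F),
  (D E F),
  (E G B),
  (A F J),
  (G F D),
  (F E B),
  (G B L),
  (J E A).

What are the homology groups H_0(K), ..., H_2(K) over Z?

Take the total order A < B < D < E < F < G < J < L on the vertex set. Then K (dimension 2) consists of the simplices:

  0-simplices (8): A, B, D, E, F, G, J, L
  1-simplices (24): AB, AD, AE, AF, AG, AJ, BD, BE, BF, BG, BJ, BL, DE, DF, DG, DJ, EF, EG, EJ, FG, FJ, FL, GL, JL
  2-simplices (16): ABD, ABF, ADG, AEG, AEJ, AFJ, BDJ, BEF, BEG, BGL, BJL, DEF, DEJ, DFG, FGL, FJL

giving chain groups C_0 ≅ Z^8, C_1 ≅ Z^24, C_2 ≅ Z^16.

∂_1: C_1 → C_0 maps an edge to its endpoints' difference, ∂[p,q] = q − p. For instance
  ∂BE = E − B.
The resulting 8×24 matrix has rank 7, and its Smith normal form has invariant factors (1,1,1,1,1,1,1).

∂_2: C_2 → C_1 sends each 2-simplex [p,q,r] to [q,r] − [p,r] + [p,q]. For instance
  ∂ABD = BD − AD + AB,
  ∂BJL = JL − BL + BJ.
This gives a 24×16 integer matrix of rank 15; reducing to Smith normal form yields diagonal entries (1,1,1,1,1,1,1,1,1,1,1,1,1,1,1).

From H_k ≅ ker(∂_k) / im(∂_{k+1}) we obtain:

  H_0: rank C_0 − rank ∂_1 = 8 − 7 = 1, and the invariant factors of ∂_1 are all 1, so H_0 ≅ Z.
  H_1: rank ker ∂_1 − rank ∂_2 = (24 − 7) − 15 = 2, and the invariant factors of ∂_2 are all 1, so H_1 ≅ Z^2.
  H_2: rank ker ∂_2 − rank ∂_3 = (16 − 15) − 0 = 1, and there is no ∂_3, so H_2 ≅ Z.

H_0 ≅ Z,  H_1 ≅ Z^2,  H_2 ≅ Z.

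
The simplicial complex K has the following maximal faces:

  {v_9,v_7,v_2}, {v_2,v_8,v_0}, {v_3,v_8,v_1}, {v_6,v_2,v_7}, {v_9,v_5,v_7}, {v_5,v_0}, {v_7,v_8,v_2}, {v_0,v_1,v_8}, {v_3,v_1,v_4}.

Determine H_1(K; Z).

H_1 ≅ Z.

Take the total order v_0 < v_1 < v_2 < v_3 < v_4 < v_5 < v_6 < v_7 < v_8 < v_9 on the vertex set. Then K (dimension 2) consists of the simplices:

  0-simplices (10): [v_0], [v_1], [v_2], [v_3], [v_4], [v_5], [v_6], [v_7], [v_8], [v_9]
  1-simplices (18): (18 of them)
  2-simplices (8): [v_0,v_1,v_8], [v_0,v_2,v_8], [v_1,v_3,v_4], [v_1,v_3,v_8], [v_2,v_6,v_7], [v_2,v_7,v_8], [v_2,v_7,v_9], [v_5,v_7,v_9]

Hence C_0 ≅ Z^10, C_1 ≅ Z^18, C_2 ≅ Z^8.

The boundary map ∂_1: C_1 → C_0 sends each edge [p,q] (with p < q) to q − p.
This gives a 10×18 integer matrix of rank 9; reducing to Smith normal form yields diagonal entries (1,1,1,1,1,1,1,1,1).

Boundary ∂_2: C_2 → C_1 acts by ∂[p,q,r] = [q,r] − [p,r] + [p,q]. For instance
  ∂[v_1,v_3,v_8] = [v_3,v_8] − [v_1,v_8] + [v_1,v_3],
  ∂[v_0,v_2,v_8] = [v_2,v_8] − [v_0,v_8] + [v_0,v_2].
The resulting 18×8 matrix has rank 8, and its Smith normal form has invariant factors (1,1,1,1,1,1,1,1).

From H_k ≅ ker(∂_k) / im(∂_{k+1}) we obtain:

  H_1: rank ker ∂_1 − rank ∂_2 = (18 − 9) − 8 = 1, and the invariant factors of ∂_2 are all 1, so H_1 = Z.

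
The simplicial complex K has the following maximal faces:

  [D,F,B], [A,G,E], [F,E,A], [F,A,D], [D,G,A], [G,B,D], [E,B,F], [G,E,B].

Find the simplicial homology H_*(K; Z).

We work with the vertex ordering A < B < D < E < F < G. The simplices of K, each written with vertices in increasing order, are:

  0-simplices (6): A, B, D, E, F, G
  1-simplices (12): AD, AE, AF, AG, BD, BE, BF, BG, DF, DG, EF, EG
  2-simplices (8): ADF, ADG, AEF, AEG, BDF, BDG, BEF, BEG

so the chain groups are C_0 ≅ Z^6, C_1 ≅ Z^12, C_2 ≅ Z^8.

The boundary map ∂_1: C_1 → C_0 maps an edge to its endpoints' difference, ∂[p,q] = q − p. For instance
  ∂AD = D − A.
The resulting 6×12 matrix has rank 5, and its Smith normal form has invariant factors (1,1,1,1,1).

The boundary map ∂_2: C_2 → C_1 acts by ∂[p,q,r] = [q,r] − [p,r] + [p,q]. For instance
  ∂ADG = DG − AG + AD,
  ∂AEF = EF − AF + AE.
The 12×8 boundary matrix has rank 7 and Smith normal form diag(1,1,1,1,1,1,1).

Computing H_k = (kernel of ∂_k) / (image of ∂_{k+1}):

  H_0: rank C_0 − rank ∂_1 = 6 − 5 = 1, and the invariant factors of ∂_1 are all 1, so H_0 = Z.
  H_1: rank ker ∂_1 − rank ∂_2 = (12 − 5) − 7 = 0, and the invariant factors of ∂_2 are all 1, so H_1 = 0.
  H_2: rank ker ∂_2 − rank ∂_3 = (8 − 7) − 0 = 1, and there is no ∂_3, so H_2 = Z.

(K is a triangulation of the 2-sphere S^2.)

H_0 = Z,  H_1 = 0,  H_2 = Z.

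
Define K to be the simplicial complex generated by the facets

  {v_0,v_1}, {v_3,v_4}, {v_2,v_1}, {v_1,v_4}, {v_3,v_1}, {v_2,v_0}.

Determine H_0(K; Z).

H_0 = Z.

Fix the vertex order v_0 < v_1 < v_2 < v_3 < v_4 and write every simplex with vertices in increasing order. Then dim K = 1 and the simplices of K are:

  0-simplices (5): [v_0], [v_1], [v_2], [v_3], [v_4]
  1-simplices (6): [v_0,v_1], [v_0,v_2], [v_1,v_2], [v_1,v_3], [v_1,v_4], [v_3,v_4]

giving chain groups C_0 ≅ Z^5, C_1 ≅ Z^6.

∂_1: C_1 → C_0 is given by ∂[p,q] = [q] − [p]. For instance
  ∂[v_0,v_2] = [v_2] − [v_0].
As a 5×6 matrix over Z this has rank 4, with invariant factors (1,1,1,1).

Computing H_k = (kernel of ∂_k) / (image of ∂_{k+1}):

  H_0: rank C_0 − rank ∂_1 = 5 − 4 = 1, and the invariant factors of ∂_1 are all 1, so H_0 ≅ Z.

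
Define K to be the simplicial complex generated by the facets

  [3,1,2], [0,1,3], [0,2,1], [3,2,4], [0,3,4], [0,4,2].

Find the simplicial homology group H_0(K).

Take the total order 0 < 1 < 2 < 3 < 4 on the vertex set. Then K (dimension 2) consists of the simplices:

  0-simplices (5): [0], [1], [2], [3], [4]
  1-simplices (9): [0,1], [0,2], [0,3], [0,4], [1,2], [1,3], [2,3], [2,4], [3,4]
  2-simplices (6): [0,1,2], [0,1,3], [0,2,4], [0,3,4], [1,2,3], [2,3,4]

Hence C_0 ≅ Z^5, C_1 ≅ Z^9, C_2 ≅ Z^6.

∂_1: C_1 → C_0 maps an edge to its endpoints' difference, ∂[p,q] = q − p. For instance
  ∂[1,3] = [3] − [1].
This gives a 5×9 integer matrix of rank 4; reducing to Smith normal form yields diagonal entries (1,1,1,1).

∂_2: C_2 → C_1 acts by ∂[p,q,r] = [q,r] − [p,r] + [p,q]. For instance
  ∂[0,1,3] = [1,3] − [0,3] + [0,1],
  ∂[0,2,4] = [2,4] − [0,4] + [0,2].
As a 9×6 matrix over Z this has rank 5, with invariant factors (1,1,1,1,1).

Now H_k = ker ∂_k / im ∂_{k+1}, so:

  H_0: rank C_0 − rank ∂_1 = 5 − 4 = 1, and the invariant factors of ∂_1 are all 1, so H_0 ≅ Z.

(K is a triangulation of the 2-sphere S^2.)

H_0 ≅ Z.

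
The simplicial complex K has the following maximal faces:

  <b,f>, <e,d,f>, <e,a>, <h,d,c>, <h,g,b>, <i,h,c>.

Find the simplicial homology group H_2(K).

We work with the vertex ordering a < b < c < d < e < f < g < h < i. The simplices of K, each written with vertices in increasing order, are:

  0-simplices (9): a, b, c, d, e, f, g, h, i
  1-simplices (13): ae, bf, bg, bh, cd, ch, ci, de, df, dh, ef, gh, hi
  2-simplices (4): bgh, cdh, chi, def

so the chain groups are C_0 ≅ Z^9, C_1 ≅ Z^13, C_2 ≅ Z^4.

The boundary map ∂_1: C_1 → C_0 is given by ∂[p,q] = [q] − [p].
As a 9×13 matrix over Z this has rank 8, with invariant factors (1,1,1,1,1,1,1,1).

∂_2: C_2 → C_1 acts by ∂[p,q,r] = [q,r] − [p,r] + [p,q]. For instance
  ∂def = ef − df + de,
  ∂cdh = dh − ch + cd.
The 13×4 boundary matrix has rank 4 and Smith normal form diag(1,1,1,1).

Reading off H_k = ker ∂_k / im ∂_{k+1}:

  H_2: rank ker ∂_2 − rank ∂_3 = (4 − 4) − 0 = 0, and there is no ∂_3, so H_2 = 0.

H_2 = 0.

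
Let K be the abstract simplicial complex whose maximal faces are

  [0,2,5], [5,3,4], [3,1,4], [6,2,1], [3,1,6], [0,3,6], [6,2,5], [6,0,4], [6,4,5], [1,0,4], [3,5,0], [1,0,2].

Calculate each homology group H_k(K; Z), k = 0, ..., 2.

H_0 ≅ Z,  H_1 ≅ Z/2,  H_2 = 0.

Order the vertices as 0 < 1 < 2 < 3 < 4 < 5 < 6. Listing each simplex with vertices in this order, K has dimension 2 with simplices:

  0-simplices (7): [0], [1], [2], [3], [4], [5], [6]
  1-simplices (18): [0,1], [0,2], [0,3], [0,4], [0,5], [0,6], [1,2], [1,3], [1,4], [1,6], [2,5], [2,6], [3,4], [3,5], [3,6], [4,5], [4,6], [5,6]
  2-simplices (12): [0,1,2], [0,1,4], [0,2,5], [0,3,5], [0,3,6], [0,4,6], [1,2,6], [1,3,4], [1,3,6], [2,5,6], [3,4,5], [4,5,6]

so the chain groups are C_0 ≅ Z^7, C_1 ≅ Z^18, C_2 ≅ Z^12.

Boundary ∂_1: C_1 → C_0 sends each edge [p,q] (with p < q) to q − p.
The 7×18 boundary matrix has rank 6 and Smith normal form diag(1,1,1,1,1,1).

The boundary map ∂_2: C_2 → C_1 maps a triangle to the signed sum of its edges. For instance
  ∂[0,1,4] = [1,4] − [0,4] + [0,1],
  ∂[1,2,6] = [2,6] − [1,6] + [1,2].
This gives a 18×12 integer matrix of rank 12; reducing to Smith normal form yields diagonal entries (1,1,1,1,1,1,1,1,1,1,1,2).

Reading off H_k = ker ∂_k / im ∂_{k+1}:

  H_0: rank C_0 − rank ∂_1 = 7 − 6 = 1, and the invariant factors of ∂_1 are all 1, so H_0 = Z.
  H_1: rank ker ∂_1 − rank ∂_2 = (18 − 6) − 12 = 0, and ∂_2 has invariant factor 2 > 1, so H_1 = Z/2.
  H_2: rank ker ∂_2 − rank ∂_3 = (12 − 12) − 0 = 0, and there is no ∂_3, so H_2 = 0.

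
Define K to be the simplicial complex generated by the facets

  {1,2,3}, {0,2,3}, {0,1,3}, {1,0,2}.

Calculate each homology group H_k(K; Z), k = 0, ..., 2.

H_0 ≅ Z,  H_1 = 0,  H_2 ≅ Z.

K has 4 vertices, 6 edges, 4 triangles.
rank ∂_0 = 0, rank ∂_1 = 3 ⇒ b_0 = 4 − 0 − 3 = 1; all invariant factors of ∂_1 are 1 so no torsion. So H_0 = Z.
rank ∂_1 = 3, rank ∂_2 = 3 ⇒ b_1 = 6 − 3 − 3 = 0; all invariant factors of ∂_2 are 1 so no torsion. So H_1 = 0.
rank ∂_2 = 3, rank ∂_3 = 0 ⇒ b_2 = 4 − 3 − 0 = 1. So H_2 = Z.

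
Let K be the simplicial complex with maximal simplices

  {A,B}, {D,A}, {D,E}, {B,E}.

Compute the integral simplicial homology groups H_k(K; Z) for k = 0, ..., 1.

H_0 = Z,  H_1 = Z.

Fix the vertex order A < B < D < E and write every simplex with vertices in increasing order. Then dim K = 1 and the simplices of K are:

  0-simplices (4): A, B, D, E
  1-simplices (4): AB, AD, BE, DE

giving chain groups C_0 ≅ Z^4, C_1 ≅ Z^4.

Boundary ∂_1: C_1 → C_0 maps an edge to its endpoints' difference, ∂[p,q] = q − p. For instance
  ∂BE = E − B.
The 4×4 boundary matrix has rank 3 and Smith normal form diag(1,1,1).

Now H_k = ker ∂_k / im ∂_{k+1}, so:

  H_0: rank C_0 − rank ∂_1 = 4 − 3 = 1, and the invariant factors of ∂_1 are all 1, so H_0 ≅ Z.
  H_1: rank ker ∂_1 − rank ∂_2 = (4 − 3) − 0 = 1, and there is no ∂_2, so H_1 ≅ Z.

As a check, the Euler characteristic is 4 − 4 = 0, which agrees with 1 − 1 = 0.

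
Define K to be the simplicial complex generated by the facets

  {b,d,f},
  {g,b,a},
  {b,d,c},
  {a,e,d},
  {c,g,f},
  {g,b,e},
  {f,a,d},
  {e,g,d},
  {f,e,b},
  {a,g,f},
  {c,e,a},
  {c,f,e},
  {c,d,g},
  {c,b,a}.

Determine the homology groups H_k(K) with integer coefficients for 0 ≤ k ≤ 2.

K has 7 vertices, 21 edges, 14 triangles.
rank ∂_0 = 0, rank ∂_1 = 6 ⇒ b_0 = 7 − 0 − 6 = 1; all invariant factors of ∂_1 are 1 so no torsion. So H_0 = Z.
rank ∂_1 = 6, rank ∂_2 = 13 ⇒ b_1 = 21 − 6 − 13 = 2; all invariant factors of ∂_2 are 1 so no torsion. So H_1 = Z^2.
rank ∂_2 = 13, rank ∂_3 = 0 ⇒ b_2 = 14 − 13 − 0 = 1. So H_2 = Z.

H_0 ≅ Z,  H_1 ≅ Z^2,  H_2 ≅ Z.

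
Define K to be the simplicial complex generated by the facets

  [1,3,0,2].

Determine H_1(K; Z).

H_1 = 0.

K has 4 vertices, 6 edges, 4 triangles, 1 3-simplex.
rank ∂_1 = 3, rank ∂_2 = 3 ⇒ b_1 = 6 − 3 − 3 = 0; all invariant factors of ∂_2 are 1 so no torsion. So H_1 = 0.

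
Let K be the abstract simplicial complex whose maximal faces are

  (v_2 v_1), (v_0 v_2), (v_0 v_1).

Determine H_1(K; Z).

Fix the vertex order v_0 < v_1 < v_2 and write every simplex with vertices in increasing order. Then dim K = 1 and the simplices of K are:

  0-simplices (3): [v_0], [v_1], [v_2]
  1-simplices (3): [v_0,v_1], [v_0,v_2], [v_1,v_2]

so the chain groups are C_0 ≅ Z^3, C_1 ≅ Z^3.

The boundary map ∂_1: C_1 → C_0 maps an edge to its endpoints' difference, ∂[p,q] = q − p.
This gives a 3×3 integer matrix of rank 2; reducing to Smith normal form yields diagonal entries (1,1).

Reading off H_k = ker ∂_k / im ∂_{k+1}:

  H_1: rank ker ∂_1 − rank ∂_2 = (3 − 2) − 0 = 1, and there is no ∂_2, so H_1 ≅ Z.

H_1 ≅ Z.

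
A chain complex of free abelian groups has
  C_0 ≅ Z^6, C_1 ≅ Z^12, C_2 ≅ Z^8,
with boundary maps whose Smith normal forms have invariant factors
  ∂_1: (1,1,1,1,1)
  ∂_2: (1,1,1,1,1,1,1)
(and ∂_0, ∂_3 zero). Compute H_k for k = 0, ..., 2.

H_0 = Z,  H_1 = 0,  H_2 = Z.

H_0: b_0 = 6 − 0 − 5 = 1; torsion from ∂_1 factors > 1: none. So H_0 = Z.
H_1: b_1 = 12 − 5 − 7 = 0; torsion from ∂_2 factors > 1: none. So H_1 = 0.
H_2: b_2 = 8 − 7 − 0 = 1; torsion from ∂_3 factors > 1: none. So H_2 = Z.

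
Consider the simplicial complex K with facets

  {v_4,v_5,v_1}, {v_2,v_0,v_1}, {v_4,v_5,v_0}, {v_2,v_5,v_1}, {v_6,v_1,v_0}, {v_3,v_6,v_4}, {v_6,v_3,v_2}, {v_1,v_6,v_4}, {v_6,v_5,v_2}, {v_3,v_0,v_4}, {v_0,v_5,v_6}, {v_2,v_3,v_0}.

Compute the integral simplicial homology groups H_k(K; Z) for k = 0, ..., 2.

Order the vertices as v_0 < v_1 < v_2 < v_3 < v_4 < v_5 < v_6. Listing each simplex with vertices in this order, K has dimension 2 with simplices:

  0-simplices (7): [v_0], [v_1], [v_2], [v_3], [v_4], [v_5], [v_6]
  1-simplices (18): (18 of them)
  2-simplices (12): (12 of them)

Hence C_0 ≅ Z^7, C_1 ≅ Z^18, C_2 ≅ Z^12.

∂_1: C_1 → C_0 sends each edge [p,q] (with p < q) to q − p.
The resulting 7×18 matrix has rank 6, and its Smith normal form has invariant factors (1,1,1,1,1,1).

The boundary map ∂_2: C_2 → C_1 acts by ∂[p,q,r] = [q,r] − [p,r] + [p,q]. For instance
  ∂[v_0,v_1,v_6] = [v_1,v_6] − [v_0,v_6] + [v_0,v_1],
  ∂[v_2,v_5,v_6] = [v_5,v_6] − [v_2,v_6] + [v_2,v_5].
As a 18×12 matrix over Z this has rank 12, with invariant factors (1,1,1,1,1,1,1,1,1,1,1,2).

Now H_k = ker ∂_k / im ∂_{k+1}, so:

  H_0: rank C_0 − rank ∂_1 = 7 − 6 = 1, and the invariant factors of ∂_1 are all 1, so H_0 = Z.
  H_1: rank ker ∂_1 − rank ∂_2 = (18 − 6) − 12 = 0, and ∂_2 has invariant factor 2 > 1, so H_1 = Z_2.
  H_2: rank ker ∂_2 − rank ∂_3 = (12 − 12) − 0 = 0, and there is no ∂_3, so H_2 = 0.

H_0 = Z,  H_1 = Z_2,  H_2 = 0.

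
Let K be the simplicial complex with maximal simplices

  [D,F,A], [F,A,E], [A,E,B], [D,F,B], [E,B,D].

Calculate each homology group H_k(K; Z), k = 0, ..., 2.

Take the total order A < B < D < E < F on the vertex set. Then K (dimension 2) consists of the simplices:

  0-simplices (5): A, B, D, E, F
  1-simplices (10): AB, AD, AE, AF, BD, BE, BF, DE, DF, EF
  2-simplices (5): ABE, ADF, AEF, BDE, BDF

giving chain groups C_0 ≅ Z^5, C_1 ≅ Z^10, C_2 ≅ Z^5.

∂_1: C_1 → C_0 maps an edge to its endpoints' difference, ∂[p,q] = q − p. For instance
  ∂AB = B − A.
The resulting 5×10 matrix has rank 4, and its Smith normal form has invariant factors (1,1,1,1).

∂_2: C_2 → C_1 sends each 2-simplex [p,q,r] to [q,r] − [p,r] + [p,q]. For instance
  ∂BDF = DF − BF + BD,
  ∂BDE = DE − BE + BD.
The resulting 10×5 matrix has rank 5, and its Smith normal form has invariant factors (1,1,1,1,1).

From H_k ≅ ker(∂_k) / im(∂_{k+1}) we obtain:

  H_0: rank C_0 − rank ∂_1 = 5 − 4 = 1, and the invariant factors of ∂_1 are all 1, so H_0 = Z.
  H_1: rank ker ∂_1 − rank ∂_2 = (10 − 4) − 5 = 1, and the invariant factors of ∂_2 are all 1, so H_1 = Z.
  H_2: rank ker ∂_2 − rank ∂_3 = (5 − 5) − 0 = 0, and there is no ∂_3, so H_2 = 0.

H_0 = Z,  H_1 = Z,  H_2 = 0.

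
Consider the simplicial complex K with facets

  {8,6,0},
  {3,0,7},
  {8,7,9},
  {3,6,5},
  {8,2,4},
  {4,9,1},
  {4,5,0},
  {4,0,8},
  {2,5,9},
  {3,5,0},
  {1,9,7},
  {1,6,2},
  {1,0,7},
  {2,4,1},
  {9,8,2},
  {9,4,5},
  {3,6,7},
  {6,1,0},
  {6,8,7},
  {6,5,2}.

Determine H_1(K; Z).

H_1 ≅ Z ⊕ Z_2.

Fix the vertex order 0 < 1 < 2 < 3 < 4 < 5 < 6 < 7 < 8 < 9 and write every simplex with vertices in increasing order. Then dim K = 2 and the simplices of K are:

  0-simplices (10): [0], [1], [2], [3], [4], [5], [6], [7], [8], [9]
  1-simplices (30): (30 of them)
  2-simplices (20): (20 of them)

Hence C_0 ≅ Z^10, C_1 ≅ Z^30, C_2 ≅ Z^20.

∂_1: C_1 → C_0 sends each edge [p,q] (with p < q) to q − p. For instance
  ∂[0,6] = [6] − [0].
This gives a 10×30 integer matrix of rank 9; reducing to Smith normal form yields diagonal entries (1,1,1,1,1,1,1,1,1).

Boundary ∂_2: C_2 → C_1 maps a triangle to the signed sum of its edges. For instance
  ∂[7,8,9] = [8,9] − [7,9] + [7,8],
  ∂[0,1,7] = [1,7] − [0,7] + [0,1].
As a 30×20 matrix over Z this has rank 20, with invariant factors (1,1,1,1,1,1,1,1,1,1,1,1,1,1,1,1,1,1,1,2).

From H_k ≅ ker(∂_k) / im(∂_{k+1}) we obtain:

  H_1: rank ker ∂_1 − rank ∂_2 = (30 − 9) − 20 = 1, and ∂_2 has invariant factor 2 > 1, so H_1 ≅ Z ⊕ Z_2.

(K is a triangulation of the Klein bottle.)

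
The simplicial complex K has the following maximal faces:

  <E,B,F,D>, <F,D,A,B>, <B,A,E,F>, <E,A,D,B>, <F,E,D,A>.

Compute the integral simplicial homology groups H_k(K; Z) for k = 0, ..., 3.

H_0 = Z,  H_1 = 0,  H_2 = 0,  H_3 = Z.

We work with the vertex ordering A < B < D < E < F. The simplices of K, each written with vertices in increasing order, are:

  0-simplices (5): A, B, D, E, F
  1-simplices (10): AB, AD, AE, AF, BD, BE, BF, DE, DF, EF
  2-simplices (10): ABD, ABE, ABF, ADE, ADF, AEF, BDE, BDF, BEF, DEF
  3-simplices (5): ABDE, ABDF, ABEF, ADEF, BDEF

so the chain groups are C_0 ≅ Z^5, C_1 ≅ Z^10, C_2 ≅ Z^10, C_3 ≅ Z^5.

Boundary ∂_1: C_1 → C_0 is given by ∂[p,q] = [q] − [p]. For instance
  ∂DE = E − D.
The resulting 5×10 matrix has rank 4, and its Smith normal form has invariant factors (1,1,1,1).

The boundary map ∂_2: C_2 → C_1 acts by ∂[p,q,r] = [q,r] − [p,r] + [p,q]. For instance
  ∂ADE = DE − AE + AD,
  ∂ABD = BD − AD + AB.
As a 10×10 matrix over Z this has rank 6, with invariant factors (1,1,1,1,1,1).

Boundary ∂_3: C_3 → C_2 sends each 3-simplex σ to the alternating sum Σ_i (−1)^i (σ with its i-th vertex removed). For instance
  ∂ABEF = BEF − AEF + ABF − ABE,
  ∂ADEF = DEF − AEF + ADF − ADE.
This gives a 10×5 integer matrix of rank 4; reducing to Smith normal form yields diagonal entries (1,1,1,1).

From H_k ≅ ker(∂_k) / im(∂_{k+1}) we obtain:

  H_0: rank C_0 − rank ∂_1 = 5 − 4 = 1, and the invariant factors of ∂_1 are all 1, so H_0 = Z.
  H_1: rank ker ∂_1 − rank ∂_2 = (10 − 4) − 6 = 0, and the invariant factors of ∂_2 are all 1, so H_1 = 0.
  H_2: rank ker ∂_2 − rank ∂_3 = (10 − 6) − 4 = 0, and the invariant factors of ∂_3 are all 1, so H_2 = 0.
  H_3: rank ker ∂_3 − rank ∂_4 = (5 − 4) − 0 = 1, and there is no ∂_4, so H_3 = Z.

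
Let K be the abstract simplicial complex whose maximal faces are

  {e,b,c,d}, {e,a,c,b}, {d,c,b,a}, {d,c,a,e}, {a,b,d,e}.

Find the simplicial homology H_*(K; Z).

We work with the vertex ordering a < b < c < d < e. The simplices of K, each written with vertices in increasing order, are:

  0-simplices (5): a, b, c, d, e
  1-simplices (10): ab, ac, ad, ae, bc, bd, be, cd, ce, de
  2-simplices (10): abc, abd, abe, acd, ace, ade, bcd, bce, bde, cde
  3-simplices (5): abcd, abce, abde, acde, bcde

so the chain groups are C_0 ≅ Z^5, C_1 ≅ Z^10, C_2 ≅ Z^10, C_3 ≅ Z^5.

Boundary ∂_1: C_1 → C_0 is given by ∂[p,q] = [q] − [p]. For instance
  ∂ae = e − a.
The resulting 5×10 matrix has rank 4, and its Smith normal form has invariant factors (1,1,1,1).

∂_2: C_2 → C_1 maps a triangle to the signed sum of its edges. For instance
  ∂bcd = cd − bd + bc,
  ∂abe = be − ae + ab.
The resulting 10×10 matrix has rank 6, and its Smith normal form has invariant factors (1,1,1,1,1,1).

∂_3: C_3 → C_2 sends each 3-simplex σ to the alternating sum Σ_i (−1)^i (σ with its i-th vertex removed). For instance
  ∂acde = cde − ade + ace − acd,
  ∂abcd = bcd − acd + abd − abc.
As a 10×5 matrix over Z this has rank 4, with invariant factors (1,1,1,1).

From H_k ≅ ker(∂_k) / im(∂_{k+1}) we obtain:

  H_0: rank C_0 − rank ∂_1 = 5 − 4 = 1, and the invariant factors of ∂_1 are all 1, so H_0 ≅ Z.
  H_1: rank ker ∂_1 − rank ∂_2 = (10 − 4) − 6 = 0, and the invariant factors of ∂_2 are all 1, so H_1 ≅ 0.
  H_2: rank ker ∂_2 − rank ∂_3 = (10 − 6) − 4 = 0, and the invariant factors of ∂_3 are all 1, so H_2 ≅ 0.
  H_3: rank ker ∂_3 − rank ∂_4 = (5 − 4) − 0 = 1, and there is no ∂_4, so H_3 ≅ Z.

As a check, the Euler characteristic is 5 − 10 + 10 − 5 = 0, which agrees with 1 − 0 + 0 − 1 = 0.

H_0 ≅ Z,  H_1 = 0,  H_2 = 0,  H_3 ≅ Z.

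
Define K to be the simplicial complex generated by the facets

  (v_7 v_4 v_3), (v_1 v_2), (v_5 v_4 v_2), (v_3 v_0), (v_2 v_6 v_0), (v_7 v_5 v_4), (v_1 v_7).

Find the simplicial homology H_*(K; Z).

K has 8 vertices, 13 edges, 4 triangles.
rank ∂_0 = 0, rank ∂_1 = 7 ⇒ b_0 = 8 − 0 − 7 = 1; all invariant factors of ∂_1 are 1 so no torsion. So H_0 ≅ Z.
rank ∂_1 = 7, rank ∂_2 = 4 ⇒ b_1 = 13 − 7 − 4 = 2; all invariant factors of ∂_2 are 1 so no torsion. So H_1 ≅ Z^2.
rank ∂_2 = 4, rank ∂_3 = 0 ⇒ b_2 = 4 − 4 − 0 = 0. So H_2 ≅ 0.

H_0 ≅ Z,  H_1 ≅ Z^2,  H_2 = 0.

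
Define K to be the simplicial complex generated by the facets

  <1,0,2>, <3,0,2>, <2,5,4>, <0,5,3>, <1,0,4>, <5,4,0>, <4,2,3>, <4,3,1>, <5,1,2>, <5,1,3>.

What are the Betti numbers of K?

b_0 = 1, b_1 = 0, b_2 = 0.

Order the vertices as 0 < 1 < 2 < 3 < 4 < 5. Listing each simplex with vertices in this order, K has dimension 2 with simplices:

  0-simplices (6): [0], [1], [2], [3], [4], [5]
  1-simplices (15): [0,1], [0,2], [0,3], [0,4], [0,5], [1,2], [1,3], [1,4], [1,5], [2,3], [2,4], [2,5], [3,4], [3,5], [4,5]
  2-simplices (10): [0,1,2], [0,1,4], [0,2,3], [0,3,5], [0,4,5], [1,2,5], [1,3,4], [1,3,5], [2,3,4], [2,4,5]

so the chain groups are C_0 ≅ Z^6, C_1 ≅ Z^15, C_2 ≅ Z^10.

The boundary map ∂_1: C_1 → C_0 maps an edge to its endpoints' difference, ∂[p,q] = q − p.
The resulting 6×15 matrix has rank 5, and its Smith normal form has invariant factors (1,1,1,1,1).

∂_2: C_2 → C_1 acts by ∂[p,q,r] = [q,r] − [p,r] + [p,q]. For instance
  ∂[2,3,4] = [3,4] − [2,4] + [2,3],
  ∂[0,2,3] = [2,3] − [0,3] + [0,2].
As a 15×10 matrix over Z this has rank 10, with invariant factors (1,1,1,1,1,1,1,1,1,2).

Computing H_k = (kernel of ∂_k) / (image of ∂_{k+1}):

  H_0: rank C_0 − rank ∂_1 = 6 − 5 = 1, and the invariant factors of ∂_1 are all 1, so H_0 ≅ Z.
  H_1: rank ker ∂_1 − rank ∂_2 = (15 − 5) − 10 = 0, and ∂_2 has invariant factor 2 > 1, so H_1 ≅ Z/2.
  H_2: rank ker ∂_2 − rank ∂_3 = (10 − 10) − 0 = 0, and there is no ∂_3, so H_2 ≅ 0.

(K is a triangulation of the real projective plane RP^2.)

Hence the Betti numbers are b_0 = 1, b_1 = 0, b_2 = 0.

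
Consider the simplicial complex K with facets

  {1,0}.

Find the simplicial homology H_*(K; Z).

H_0 ≅ Z,  H_1 = 0.

K has 2 vertices, 1 edge.
rank ∂_0 = 0, rank ∂_1 = 1 ⇒ b_0 = 2 − 0 − 1 = 1; all invariant factors of ∂_1 are 1 so no torsion. So H_0 = Z.
rank ∂_1 = 1, rank ∂_2 = 0 ⇒ b_1 = 1 − 1 − 0 = 0. So H_1 = 0.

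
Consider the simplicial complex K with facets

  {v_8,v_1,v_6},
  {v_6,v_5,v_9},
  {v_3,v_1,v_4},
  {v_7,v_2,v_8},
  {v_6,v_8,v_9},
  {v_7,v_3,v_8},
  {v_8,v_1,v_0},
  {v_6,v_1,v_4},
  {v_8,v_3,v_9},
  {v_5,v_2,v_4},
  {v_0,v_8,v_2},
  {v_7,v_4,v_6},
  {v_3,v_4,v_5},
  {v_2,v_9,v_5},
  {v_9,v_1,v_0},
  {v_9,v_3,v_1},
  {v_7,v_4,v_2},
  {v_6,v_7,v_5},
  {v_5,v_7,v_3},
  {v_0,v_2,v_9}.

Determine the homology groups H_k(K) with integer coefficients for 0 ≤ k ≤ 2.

Order the vertices as v_0 < v_1 < v_2 < v_3 < v_4 < v_5 < v_6 < v_7 < v_8 < v_9. Listing each simplex with vertices in this order, K has dimension 2 with simplices:

  0-simplices (10): [v_0], [v_1], [v_2], [v_3], [v_4], [v_5], [v_6], [v_7], [v_8], [v_9]
  1-simplices (30): (30 of them)
  2-simplices (20): (20 of them)

so the chain groups are C_0 ≅ Z^10, C_1 ≅ Z^30, C_2 ≅ Z^20.

The boundary map ∂_1: C_1 → C_0 maps an edge to its endpoints' difference, ∂[p,q] = q − p.
The 10×30 boundary matrix has rank 9 and Smith normal form diag(1,1,1,1,1,1,1,1,1).

Boundary ∂_2: C_2 → C_1 sends each 2-simplex [p,q,r] to [q,r] − [p,r] + [p,q]. For instance
  ∂[v_0,v_1,v_9] = [v_1,v_9] − [v_0,v_9] + [v_0,v_1],
  ∂[v_3,v_7,v_8] = [v_7,v_8] − [v_3,v_8] + [v_3,v_7].
The 30×20 boundary matrix has rank 20 and Smith normal form diag(1,1,1,1,1,1,1,1,1,1,1,1,1,1,1,1,1,1,1,2).

Now H_k = ker ∂_k / im ∂_{k+1}, so:

  H_0: rank C_0 − rank ∂_1 = 10 − 9 = 1, and the invariant factors of ∂_1 are all 1, so H_0 = Z.
  H_1: rank ker ∂_1 − rank ∂_2 = (30 − 9) − 20 = 1, and ∂_2 has invariant factor 2 > 1, so H_1 = Z × Z/2.
  H_2: rank ker ∂_2 − rank ∂_3 = (20 − 20) − 0 = 0, and there is no ∂_3, so H_2 = 0.

H_0 ≅ Z,  H_1 ≅ Z × Z/2,  H_2 = 0.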